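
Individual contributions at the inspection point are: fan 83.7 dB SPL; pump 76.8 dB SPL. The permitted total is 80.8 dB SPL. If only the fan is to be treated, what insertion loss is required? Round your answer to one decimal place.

Everything except the fan sums to 10^(76.8/10) = 4.786e+07 in linear terms, 76.80 dB SPL.
The limit corresponds to 10^(80.8/10) = 1.202e+08; subtracting the fixed part leaves 7.236e+07 for the fan, i.e. 78.60 dB SPL.
Required insertion loss = 83.7 − 78.60 = 5.10 dB.

5.1 dB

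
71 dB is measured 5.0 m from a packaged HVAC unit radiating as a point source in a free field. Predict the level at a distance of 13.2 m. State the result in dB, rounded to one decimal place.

62.6 dB

For a point source, L₂ = L₁ − 20·log₁₀(r₂/r₁).
L₂ = 71 − 20·log₁₀(13.2/5.0) = 71 − 8.432 = 62.57 dB.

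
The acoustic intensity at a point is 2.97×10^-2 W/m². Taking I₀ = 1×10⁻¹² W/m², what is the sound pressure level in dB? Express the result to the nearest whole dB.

I/I₀ = 2.97×10^-2/10⁻¹² = 2.97×10^10, and L = 10·log₁₀(I/I₀).
L = 10·(0.4728 + 10) = 104.73 dB.

105 dB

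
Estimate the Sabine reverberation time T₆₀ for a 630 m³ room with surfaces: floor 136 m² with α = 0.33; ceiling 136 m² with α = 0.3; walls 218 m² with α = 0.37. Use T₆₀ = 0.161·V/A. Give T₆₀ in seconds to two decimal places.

0.61 s

Summing Sᵢαᵢ: 136·0.33 + 136·0.3 + 218·0.37 = 166.34 m².
T₆₀ = 0.161 × 630 / 166.34 = 0.610 s.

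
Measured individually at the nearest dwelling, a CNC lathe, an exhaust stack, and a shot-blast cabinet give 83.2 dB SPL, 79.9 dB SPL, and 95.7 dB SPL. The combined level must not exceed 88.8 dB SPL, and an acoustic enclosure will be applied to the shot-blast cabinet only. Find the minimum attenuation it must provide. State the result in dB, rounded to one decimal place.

Fixed contribution from the other sources: Σ 10^(L/10) = 10^(83.2/10) + 10^(79.9/10) = 3.067e+08 (84.87 dB SPL).
To meet 88.8 dB SPL overall, the treated shot-blast cabinet may contribute at most 10^(88.8/10) − 3.067e+08 = 4.519e+08, i.e. 86.55 dB SPL.
Required insertion loss = 95.7 − 86.55 = 9.15 dB.

9.1 dB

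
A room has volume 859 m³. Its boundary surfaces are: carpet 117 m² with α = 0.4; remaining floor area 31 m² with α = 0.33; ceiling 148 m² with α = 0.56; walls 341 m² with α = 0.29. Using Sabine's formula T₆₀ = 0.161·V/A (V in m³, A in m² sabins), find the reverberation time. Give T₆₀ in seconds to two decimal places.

0.58 s

A = Σ Sᵢαᵢ = 117·0.4 + 31·0.33 + 148·0.56 + 341·0.29 = 238.80 m².
T₆₀ = 0.161·V/A = 0.161·859/238.80 = 0.579 s.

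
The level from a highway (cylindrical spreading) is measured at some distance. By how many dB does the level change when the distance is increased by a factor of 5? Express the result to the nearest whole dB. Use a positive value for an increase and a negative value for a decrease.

-7 dB

Line-source spreading: ΔL = −10·log₁₀(r₂/r₁).
ΔL = −10·log₁₀(5) = -6.99 dB.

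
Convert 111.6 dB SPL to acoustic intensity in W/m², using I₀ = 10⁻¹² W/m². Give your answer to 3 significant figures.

0.145 W/m²

L = 10·log₁₀(I/I₀) ⇒ I = I₀·10^(L/10) = 10⁻¹² × 10^11.16.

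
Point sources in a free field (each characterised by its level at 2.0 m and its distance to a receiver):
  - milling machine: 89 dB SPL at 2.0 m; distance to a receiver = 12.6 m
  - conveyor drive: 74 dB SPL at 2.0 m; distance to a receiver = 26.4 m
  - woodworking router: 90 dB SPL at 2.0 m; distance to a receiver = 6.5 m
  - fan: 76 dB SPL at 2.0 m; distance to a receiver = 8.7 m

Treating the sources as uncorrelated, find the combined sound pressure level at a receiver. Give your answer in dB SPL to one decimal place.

First find each source's level at the receiver (point-source: −20·log₁₀(r/r_ref)), then combine on an intensity basis.
milling machine: 89 − 20·log₁₀(12.6/2.0) = 89 − 15.99 = 73.01 dB SPL.
conveyor drive: 74 − 20·log₁₀(26.4/2.0) = 74 − 22.41 = 51.59 dB SPL.
woodworking router: 90 − 20·log₁₀(6.5/2.0) = 90 − 10.24 = 79.76 dB SPL.
fan: 76 − 20·log₁₀(8.7/2.0) = 76 − 12.77 = 63.23 dB SPL.
Σ 10^(L/10) = 1.169e+08 → L_total = 10·log₁₀(1.169e+08) = 80.68 dB SPL.

80.7 dB SPL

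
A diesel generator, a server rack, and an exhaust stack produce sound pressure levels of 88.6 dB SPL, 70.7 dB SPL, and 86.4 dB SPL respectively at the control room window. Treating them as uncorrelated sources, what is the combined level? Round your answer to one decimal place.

Incoherent sources combine by intensity addition: L_total = 10·log₁₀(Σ 10^(L_i/10)).
Σ 10^(L/10) = 10^(88.6/10) + 10^(70.7/10) + 10^(86.4/10) = 1.173e+09.
L_total = 10·log₁₀(1.173e+09) = 90.69 dB SPL.

90.7 dB SPL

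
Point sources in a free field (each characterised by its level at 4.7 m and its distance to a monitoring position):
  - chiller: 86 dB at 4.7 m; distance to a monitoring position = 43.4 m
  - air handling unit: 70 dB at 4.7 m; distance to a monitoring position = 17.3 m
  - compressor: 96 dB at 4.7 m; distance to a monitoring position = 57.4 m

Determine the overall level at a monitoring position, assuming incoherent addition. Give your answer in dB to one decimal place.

75.1 dB

Apply inverse-square spreading to bring every level to the receiver, then sum 10^(L/10).
chiller: 86 − 20·log₁₀(43.4/4.7) = 86 − 19.31 = 66.69 dB.
air handling unit: 70 − 20·log₁₀(17.3/4.7) = 70 − 11.32 = 58.68 dB.
compressor: 96 − 20·log₁₀(57.4/4.7) = 96 − 21.74 = 74.26 dB.
Σ 10^(L/10) = 3.210e+07 → L_total = 10·log₁₀(3.210e+07) = 75.06 dB.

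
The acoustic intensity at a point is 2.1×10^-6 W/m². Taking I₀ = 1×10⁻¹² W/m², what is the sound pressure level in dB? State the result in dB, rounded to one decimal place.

63.2 dB

I/I₀ = 2.1×10^-6/10⁻¹² = 2.1×10^6, and L = 10·log₁₀(I/I₀).
L = 10·(0.3222 + 6) = 63.22 dB.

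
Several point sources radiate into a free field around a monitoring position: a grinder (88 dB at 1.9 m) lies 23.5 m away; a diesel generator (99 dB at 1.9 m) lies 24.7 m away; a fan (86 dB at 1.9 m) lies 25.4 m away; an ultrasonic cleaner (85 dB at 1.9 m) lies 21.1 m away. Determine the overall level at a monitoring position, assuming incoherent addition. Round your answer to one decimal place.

Propagate each source to the receiver with L = L_ref − 20·log₁₀(r/r_ref), then add intensities.
grinder: 88 − 20·log₁₀(23.5/1.9) = 88 − 21.85 = 66.15 dB.
diesel generator: 99 − 20·log₁₀(24.7/1.9) = 99 − 22.28 = 76.72 dB.
fan: 86 − 20·log₁₀(25.4/1.9) = 86 − 22.52 = 63.48 dB.
ultrasonic cleaner: 85 − 20·log₁₀(21.1/1.9) = 85 − 20.91 = 64.09 dB.
Σ 10^(L/10) = 5.592e+07 → L_total = 10·log₁₀(5.592e+07) = 77.48 dB.

77.5 dB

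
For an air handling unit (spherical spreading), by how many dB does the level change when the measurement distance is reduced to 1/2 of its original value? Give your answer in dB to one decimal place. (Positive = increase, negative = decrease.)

+6.0 dB

A point source loses 6 dB per doubling of distance; generally ΔL = −20·log₁₀(r₂/r₁).
ΔL = −20·log₁₀(0.5) = +6.02 dB.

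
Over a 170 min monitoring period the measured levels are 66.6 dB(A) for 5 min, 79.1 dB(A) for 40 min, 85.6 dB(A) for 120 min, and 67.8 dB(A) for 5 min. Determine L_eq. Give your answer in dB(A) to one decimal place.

L_eq = 10·log₁₀[(1/T)·Σ tᵢ·10^(Lᵢ/10)] with T = 170 min.
Σ tᵢ·10^(Lᵢ/10) = 5·10^(66.6/10) + 40·10^(79.1/10) + 120·10^(85.6/10) + 5·10^(67.8/10) = 4.687e+10.
L_eq = 10·log₁₀(4.687e+10/170) = 84.40 dB(A).

84.4 dB(A)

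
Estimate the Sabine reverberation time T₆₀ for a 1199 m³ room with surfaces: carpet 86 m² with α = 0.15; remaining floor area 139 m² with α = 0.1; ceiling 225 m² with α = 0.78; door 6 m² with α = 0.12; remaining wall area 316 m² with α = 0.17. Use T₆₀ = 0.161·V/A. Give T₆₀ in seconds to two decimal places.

0.75 s

A = Σ Sᵢαᵢ = 86·0.15 + 139·0.1 + 225·0.78 + 6·0.12 + 316·0.17 = 256.74 m².
T₆₀ = 0.161·V/A = 0.161·1199/256.74 = 0.752 s.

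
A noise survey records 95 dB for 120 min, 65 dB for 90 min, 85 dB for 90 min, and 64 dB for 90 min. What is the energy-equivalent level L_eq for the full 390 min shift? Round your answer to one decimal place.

L_eq = 10·log₁₀[(1/T)·Σ tᵢ·10^(Lᵢ/10)] with T = 390 min.
Σ tᵢ·10^(Lᵢ/10) = 120·10^(95/10) + 90·10^(65/10) + 90·10^(85/10) + 90·10^(64/10) = 4.084e+11.
L_eq = 10·log₁₀(4.084e+11/390) = 90.20 dB.

90.2 dB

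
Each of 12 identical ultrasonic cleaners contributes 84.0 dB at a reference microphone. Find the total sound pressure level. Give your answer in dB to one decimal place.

N identical incoherent sources raise the level by 10·log₁₀ N.
L_total = 84.0 + 10·log₁₀(12) = 84.0 + 10.792 = 94.79 dB.

94.8 dB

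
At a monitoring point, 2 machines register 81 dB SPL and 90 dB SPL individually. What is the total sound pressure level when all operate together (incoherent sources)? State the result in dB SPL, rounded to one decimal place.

For uncorrelated sources the intensities add, so convert each level to linear form, sum, and take 10·log₁₀ of the total.
Σ 10^(L/10) = 10^(81/10) + 10^(90/10) = 1.126e+09.
L_total = 10·log₁₀(1.126e+09) = 90.51 dB SPL.

90.5 dB SPL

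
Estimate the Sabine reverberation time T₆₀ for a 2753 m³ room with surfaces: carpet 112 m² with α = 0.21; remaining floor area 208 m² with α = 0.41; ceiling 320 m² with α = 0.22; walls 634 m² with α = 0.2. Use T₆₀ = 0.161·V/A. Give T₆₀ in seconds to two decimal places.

1.45 s

Total absorption A = 112·0.21 + 208·0.41 + 320·0.22 + 634·0.2 = 306.00 m² sabins.
T₆₀ = 0.161·V/A = 0.161·2753/306.00 = 1.448 s.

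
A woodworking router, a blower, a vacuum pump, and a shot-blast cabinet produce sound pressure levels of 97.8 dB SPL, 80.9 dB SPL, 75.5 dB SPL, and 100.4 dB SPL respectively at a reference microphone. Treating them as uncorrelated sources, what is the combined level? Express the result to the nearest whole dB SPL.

For uncorrelated sources the intensities add, so convert each level to linear form, sum, and take 10·log₁₀ of the total.
Σ 10^(L/10) = 10^(97.8/10) + 10^(80.9/10) + 10^(75.5/10) + 10^(100.4/10) = 1.715e+10.
L_total = 10·log₁₀(1.715e+10) = 102.34 dB SPL.

102 dB SPL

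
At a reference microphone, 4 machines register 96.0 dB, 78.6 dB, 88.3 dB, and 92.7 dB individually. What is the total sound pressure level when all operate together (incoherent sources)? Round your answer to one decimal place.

Incoherent sources combine by intensity addition: L_total = 10·log₁₀(Σ 10^(L_i/10)).
Σ 10^(L/10) = 10^(96.0/10) + 10^(78.6/10) + 10^(88.3/10) + 10^(92.7/10) = 6.592e+09.
L_total = 10·log₁₀(6.592e+09) = 98.19 dB.

98.2 dB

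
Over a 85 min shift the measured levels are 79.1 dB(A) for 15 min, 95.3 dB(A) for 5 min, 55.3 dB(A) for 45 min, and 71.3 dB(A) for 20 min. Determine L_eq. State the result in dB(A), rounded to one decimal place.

L_eq = 10·log₁₀[(1/T)·Σ tᵢ·10^(Lᵢ/10)] with T = 85 min.
Σ tᵢ·10^(Lᵢ/10) = 15·10^(79.1/10) + 5·10^(95.3/10) + 45·10^(55.3/10) + 20·10^(71.3/10) = 1.845e+10.
L_eq = 10·log₁₀(1.845e+10/85) = 83.36 dB(A).

83.4 dB(A)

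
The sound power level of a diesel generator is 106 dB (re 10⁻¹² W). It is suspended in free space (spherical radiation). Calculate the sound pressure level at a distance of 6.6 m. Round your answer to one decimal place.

The power spreads over a sphere of area 4π·r², so L_p = L_w − 10·log₁₀(4π·r²).
4π·r² = 547.4 m², 10·log₁₀ of that is 27.383 dB.
L_p = 106 − 27.383 = 78.62 dB.

78.6 dB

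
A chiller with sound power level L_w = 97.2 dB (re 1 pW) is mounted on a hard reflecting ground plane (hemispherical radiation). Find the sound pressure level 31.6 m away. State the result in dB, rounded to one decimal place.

The power spreads over a hemisphere of area 2π·r², so L_p = L_w − 10·log₁₀(2π·r²).
2π·r² = 6274 m², 10·log₁₀ of that is 37.976 dB.
L_p = 97.2 − 37.976 = 59.22 dB.

59.2 dB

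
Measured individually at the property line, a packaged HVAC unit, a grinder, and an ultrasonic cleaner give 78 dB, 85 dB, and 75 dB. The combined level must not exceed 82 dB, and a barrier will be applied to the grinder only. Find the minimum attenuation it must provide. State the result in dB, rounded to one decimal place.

Fixed contribution from the other sources: Σ 10^(L/10) = 10^(78/10) + 10^(75/10) = 9.472e+07 (79.76 dB).
To meet 82 dB overall, the treated grinder may contribute at most 10^(82/10) − 9.472e+07 = 6.377e+07, i.e. 78.05 dB.
So the grinder must be reduced from 85 to 78.05 dB: IL = 6.95 dB.

7.0 dB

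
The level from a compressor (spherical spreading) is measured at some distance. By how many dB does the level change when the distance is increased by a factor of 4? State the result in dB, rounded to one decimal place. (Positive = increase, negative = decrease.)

A point source loses 6 dB per doubling of distance; generally ΔL = −20·log₁₀(r₂/r₁).
ΔL = −20·log₁₀(4) = -12.04 dB.

-12.0 dB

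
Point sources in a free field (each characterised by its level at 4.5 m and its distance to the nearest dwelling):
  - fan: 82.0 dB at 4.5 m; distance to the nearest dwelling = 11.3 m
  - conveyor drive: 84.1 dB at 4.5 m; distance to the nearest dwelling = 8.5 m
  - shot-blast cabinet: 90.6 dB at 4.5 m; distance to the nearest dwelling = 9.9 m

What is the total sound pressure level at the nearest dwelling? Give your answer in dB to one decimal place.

85.2 dB

Apply inverse-square spreading to bring every level to the receiver, then sum 10^(L/10).
fan: 82.0 − 20·log₁₀(11.3/4.5) = 82.0 − 8.00 = 74.00 dB.
conveyor drive: 84.1 − 20·log₁₀(8.5/4.5) = 84.1 − 5.52 = 78.58 dB.
shot-blast cabinet: 90.6 − 20·log₁₀(9.9/4.5) = 90.6 − 6.85 = 83.75 dB.
Σ 10^(L/10) = 3.344e+08 → L_total = 10·log₁₀(3.344e+08) = 85.24 dB.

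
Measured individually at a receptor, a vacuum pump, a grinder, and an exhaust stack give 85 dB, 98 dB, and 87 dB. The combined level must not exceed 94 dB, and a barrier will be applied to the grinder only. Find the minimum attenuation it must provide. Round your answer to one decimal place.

5.7 dB

Everything except the grinder sums to 10^(85/10) + 10^(87/10) = 8.174e+08 in linear terms, 89.12 dB.
The limit corresponds to 10^(94/10) = 2.512e+09; subtracting the fixed part leaves 1.694e+09 for the grinder, i.e. 92.29 dB.
So the grinder must be reduced from 98 to 92.29 dB: IL = 5.71 dB.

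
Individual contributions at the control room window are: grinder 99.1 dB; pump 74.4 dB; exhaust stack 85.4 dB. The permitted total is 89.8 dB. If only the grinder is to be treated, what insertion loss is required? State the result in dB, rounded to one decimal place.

The untreated sources together contribute 10^(74.4/10) + 10^(85.4/10) = 3.743e+08, i.e. 85.73 dB.
The limit corresponds to 10^(89.8/10) = 9.550e+08; subtracting the fixed part leaves 5.807e+08 for the grinder, i.e. 87.64 dB.
Required insertion loss = 99.1 − 87.64 = 11.46 dB.

11.5 dB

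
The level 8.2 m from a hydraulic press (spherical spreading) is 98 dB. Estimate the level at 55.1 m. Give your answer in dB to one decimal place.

81.5 dB

Point-source attenuation: ΔL = 20·log₁₀(r₂/r₁) = 20·log₁₀(55.1/8.2) = 16.547 dB.
L₂ = 98 − 20·log₁₀(55.1/8.2) = 98 − 16.547 = 81.45 dB.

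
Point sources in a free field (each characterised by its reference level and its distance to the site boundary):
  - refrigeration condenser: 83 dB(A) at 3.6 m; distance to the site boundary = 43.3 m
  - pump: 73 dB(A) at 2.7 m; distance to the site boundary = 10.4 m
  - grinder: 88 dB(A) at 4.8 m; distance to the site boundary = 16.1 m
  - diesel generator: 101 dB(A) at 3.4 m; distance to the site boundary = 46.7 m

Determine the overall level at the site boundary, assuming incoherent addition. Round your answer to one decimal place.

81.0 dB(A)

Propagate each source to the receiver with L = L_ref − 20·log₁₀(r/r_ref), then add intensities.
refrigeration condenser: 83 − 20·log₁₀(43.3/3.6) = 83 − 21.60 = 61.40 dB(A).
pump: 73 − 20·log₁₀(10.4/2.7) = 73 − 11.71 = 61.29 dB(A).
grinder: 88 − 20·log₁₀(16.1/4.8) = 88 − 10.51 = 77.49 dB(A).
diesel generator: 101 − 20·log₁₀(46.7/3.4) = 101 − 22.76 = 78.24 dB(A).
Σ 10^(L/10) = 1.255e+08 → L_total = 10·log₁₀(1.255e+08) = 80.99 dB(A).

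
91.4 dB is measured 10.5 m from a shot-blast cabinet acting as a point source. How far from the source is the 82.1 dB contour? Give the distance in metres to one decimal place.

For a point source L₁ − L₂ = 20·log₁₀(r₂/r₁), so r₂ = r₁·10^((L₁−L₂)/20).
r₂ = 10.5·10^((91.4−82.1)/20) = 10.5·10^(9.3/20) = 30.63 m.

30.6 m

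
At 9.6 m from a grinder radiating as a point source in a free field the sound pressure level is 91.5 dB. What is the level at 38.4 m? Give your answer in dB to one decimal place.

For a point source, L₂ = L₁ − 20·log₁₀(r₂/r₁).
L₂ = 91.5 − 20·log₁₀(38.4/9.6) = 91.5 − 12.041 = 79.46 dB.

79.5 dB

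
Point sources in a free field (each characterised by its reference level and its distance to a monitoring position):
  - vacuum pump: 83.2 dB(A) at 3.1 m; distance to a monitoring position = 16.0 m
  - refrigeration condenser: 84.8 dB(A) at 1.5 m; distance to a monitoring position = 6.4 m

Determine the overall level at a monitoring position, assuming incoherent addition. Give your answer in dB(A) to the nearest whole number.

First find each source's level at the receiver (point-source: −20·log₁₀(r/r_ref)), then combine on an intensity basis.
vacuum pump: 83.2 − 20·log₁₀(16.0/3.1) = 83.2 − 14.26 = 68.94 dB(A).
refrigeration condenser: 84.8 − 20·log₁₀(6.4/1.5) = 84.8 − 12.60 = 72.20 dB(A).
Σ 10^(L/10) = 2.443e+07 → L_total = 10·log₁₀(2.443e+07) = 73.88 dB(A).

74 dB(A)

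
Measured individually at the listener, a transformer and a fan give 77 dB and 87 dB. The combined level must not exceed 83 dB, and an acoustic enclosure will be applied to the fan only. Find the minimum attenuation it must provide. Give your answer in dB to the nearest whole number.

5 dB

The untreated sources together contribute 10^(77/10) = 5.012e+07, i.e. 77.00 dB.
The limit corresponds to 10^(83/10) = 1.995e+08; subtracting the fixed part leaves 1.494e+08 for the fan, i.e. 81.74 dB.
Required insertion loss = 87 − 81.74 = 5.26 dB.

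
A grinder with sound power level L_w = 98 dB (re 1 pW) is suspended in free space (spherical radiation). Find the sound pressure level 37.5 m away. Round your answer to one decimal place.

55.5 dB

The power spreads over a sphere of area 4π·r², so L_p = L_w − 10·log₁₀(4π·r²).
4π·r² = 1.767e+04 m², 10·log₁₀ of that is 42.473 dB.
L_p = 98 − 42.473 = 55.53 dB.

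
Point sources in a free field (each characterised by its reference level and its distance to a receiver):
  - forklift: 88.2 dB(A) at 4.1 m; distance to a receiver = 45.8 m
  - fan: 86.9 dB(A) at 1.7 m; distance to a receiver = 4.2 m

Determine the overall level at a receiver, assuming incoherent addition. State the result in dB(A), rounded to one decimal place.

Apply inverse-square spreading to bring every level to the receiver, then sum 10^(L/10).
forklift: 88.2 − 20·log₁₀(45.8/4.1) = 88.2 − 20.96 = 67.24 dB(A).
fan: 86.9 − 20·log₁₀(4.2/1.7) = 86.9 − 7.86 = 79.04 dB(A).
Σ 10^(L/10) = 8.554e+07 → L_total = 10·log₁₀(8.554e+07) = 79.32 dB(A).

79.3 dB(A)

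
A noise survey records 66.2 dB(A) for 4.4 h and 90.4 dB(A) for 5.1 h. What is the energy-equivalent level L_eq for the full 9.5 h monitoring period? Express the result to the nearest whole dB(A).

88 dB(A)

L_eq = 10·log₁₀[(1/T)·Σ tᵢ·10^(Lᵢ/10)] with T = 9.5 h.
Σ tᵢ·10^(Lᵢ/10) = 4.4·10^(66.2/10) + 5.1·10^(90.4/10) = 5.610e+09.
L_eq = 10·log₁₀(5.610e+09/9.5) = 87.71 dB(A).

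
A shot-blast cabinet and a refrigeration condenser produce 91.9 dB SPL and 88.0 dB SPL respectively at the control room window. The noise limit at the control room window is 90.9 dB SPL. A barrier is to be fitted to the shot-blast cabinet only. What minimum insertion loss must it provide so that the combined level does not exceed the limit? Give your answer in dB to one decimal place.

Fixed contribution from the other source: Σ 10^(L/10) = 10^(88.0/10) = 6.310e+08 (88.00 dB SPL).
To meet 90.9 dB SPL overall, the treated shot-blast cabinet may contribute at most 10^(90.9/10) − 6.310e+08 = 5.993e+08, i.e. 87.78 dB SPL.
So the shot-blast cabinet must be reduced from 91.9 to 87.78 dB SPL: IL = 4.12 dB.

4.1 dB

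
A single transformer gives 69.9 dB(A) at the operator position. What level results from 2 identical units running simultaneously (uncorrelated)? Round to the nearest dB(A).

73 dB(A)

N identical incoherent sources raise the level by 10·log₁₀ N.
L_total = 69.9 + 10·log₁₀(2) = 69.9 + 3.010 = 72.91 dB(A).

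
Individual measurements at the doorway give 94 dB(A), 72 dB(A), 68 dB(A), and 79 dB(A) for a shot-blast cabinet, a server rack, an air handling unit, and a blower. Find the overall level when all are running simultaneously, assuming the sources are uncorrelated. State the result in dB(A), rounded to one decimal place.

94.2 dB(A)

For uncorrelated sources the intensities add, so convert each level to linear form, sum, and take 10·log₁₀ of the total.
Σ 10^(L/10) = 10^(94/10) + 10^(72/10) + 10^(68/10) + 10^(79/10) = 2.613e+09.
L_total = 10·log₁₀(2.613e+09) = 94.17 dB(A).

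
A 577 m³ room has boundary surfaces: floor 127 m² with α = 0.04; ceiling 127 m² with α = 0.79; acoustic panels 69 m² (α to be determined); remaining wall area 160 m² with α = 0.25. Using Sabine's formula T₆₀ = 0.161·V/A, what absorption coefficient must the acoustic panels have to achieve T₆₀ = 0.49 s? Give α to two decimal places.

Required total absorption A = 0.161·577/0.49 = 189.59 m².
Absorption from the other surfaces = 127·0.04 + 127·0.79 + 160·0.25 = 145.41 m², so the acoustic panels must supply 44.18 m² over 69 m².
α = 44.18/69 = 0.640.

0.64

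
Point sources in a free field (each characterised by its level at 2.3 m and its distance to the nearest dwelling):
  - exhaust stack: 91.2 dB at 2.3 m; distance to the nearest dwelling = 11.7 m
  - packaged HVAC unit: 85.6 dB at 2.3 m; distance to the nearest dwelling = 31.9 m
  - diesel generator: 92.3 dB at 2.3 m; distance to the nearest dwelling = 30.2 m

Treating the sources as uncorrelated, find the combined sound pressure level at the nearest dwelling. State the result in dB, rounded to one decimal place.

78.0 dB

Propagate each source to the receiver with L = L_ref − 20·log₁₀(r/r_ref), then add intensities.
exhaust stack: 91.2 − 20·log₁₀(11.7/2.3) = 91.2 − 14.13 = 77.07 dB.
packaged HVAC unit: 85.6 − 20·log₁₀(31.9/2.3) = 85.6 − 22.84 = 62.76 dB.
diesel generator: 92.3 − 20·log₁₀(30.2/2.3) = 92.3 − 22.37 = 69.93 dB.
Σ 10^(L/10) = 6.268e+07 → L_total = 10·log₁₀(6.268e+07) = 77.97 dB.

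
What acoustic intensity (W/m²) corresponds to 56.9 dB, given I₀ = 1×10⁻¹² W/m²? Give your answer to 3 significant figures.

4.90e-07 W/m²

I/I₀ = 10^(56.9/10) = 4.898e+05, so I = 4.898e+05 × 10⁻¹² W/m².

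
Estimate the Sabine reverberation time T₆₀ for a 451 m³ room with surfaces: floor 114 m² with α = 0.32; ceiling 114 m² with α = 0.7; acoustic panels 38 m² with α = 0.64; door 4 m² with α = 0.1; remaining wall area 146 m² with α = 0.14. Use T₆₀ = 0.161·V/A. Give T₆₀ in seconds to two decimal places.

Total absorption A = 114·0.32 + 114·0.7 + 38·0.64 + 4·0.1 + 146·0.14 = 161.44 m² sabins.
T₆₀ = 0.161·V/A = 0.161·451/161.44 = 0.450 s.

0.45 s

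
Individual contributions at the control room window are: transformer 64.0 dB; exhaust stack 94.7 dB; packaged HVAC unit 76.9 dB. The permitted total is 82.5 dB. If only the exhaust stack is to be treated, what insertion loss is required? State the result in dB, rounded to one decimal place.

13.7 dB

The untreated sources together contribute 10^(64.0/10) + 10^(76.9/10) = 5.149e+07, i.e. 77.12 dB.
To meet 82.5 dB overall, the treated exhaust stack may contribute at most 10^(82.5/10) − 5.149e+07 = 1.263e+08, i.e. 81.02 dB.
Required insertion loss = 94.7 − 81.02 = 13.68 dB.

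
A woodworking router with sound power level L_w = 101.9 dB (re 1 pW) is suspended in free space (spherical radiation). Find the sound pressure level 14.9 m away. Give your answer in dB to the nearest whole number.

The power spreads over a sphere of area 4π·r², so L_p = L_w − 10·log₁₀(4π·r²).
4π·r² = 2790 m², 10·log₁₀ of that is 34.456 dB.
L_p = 101.9 − 34.456 = 67.44 dB.

67 dB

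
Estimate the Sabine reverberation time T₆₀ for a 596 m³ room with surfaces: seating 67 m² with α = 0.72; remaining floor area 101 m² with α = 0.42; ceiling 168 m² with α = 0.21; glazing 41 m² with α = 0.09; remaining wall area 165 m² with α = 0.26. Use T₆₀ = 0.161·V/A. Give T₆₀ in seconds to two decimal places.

Total absorption A = 67·0.72 + 101·0.42 + 168·0.21 + 41·0.09 + 165·0.26 = 172.53 m² sabins.
T₆₀ = 0.161 × 596 / 172.53 = 0.556 s.

0.56 s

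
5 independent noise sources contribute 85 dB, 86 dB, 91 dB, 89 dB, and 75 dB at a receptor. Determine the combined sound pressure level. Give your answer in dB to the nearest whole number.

For uncorrelated sources the intensities add, so convert each level to linear form, sum, and take 10·log₁₀ of the total.
Σ 10^(L/10) = 10^(85/10) + 10^(86/10) + 10^(91/10) + 10^(89/10) + 10^(75/10) = 2.799e+09.
L_total = 10·log₁₀(2.799e+09) = 94.47 dB.

94 dB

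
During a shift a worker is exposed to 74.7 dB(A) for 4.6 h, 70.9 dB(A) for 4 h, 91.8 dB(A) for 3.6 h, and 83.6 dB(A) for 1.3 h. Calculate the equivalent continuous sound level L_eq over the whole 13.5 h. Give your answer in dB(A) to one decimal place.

The energy average is taken in the linear domain: L_eq = 10·log₁₀[(Σ tᵢ·10^(Lᵢ/10))/T], T = 13.5 h.
Σ tᵢ·10^(Lᵢ/10) = 4.6·10^(74.7/10) + 4·10^(70.9/10) + 3.6·10^(91.8/10) + 1.3·10^(83.6/10) = 5.932e+09.
L_eq = 10·log₁₀(5.932e+09/13.5) = 86.43 dB(A).

86.4 dB(A)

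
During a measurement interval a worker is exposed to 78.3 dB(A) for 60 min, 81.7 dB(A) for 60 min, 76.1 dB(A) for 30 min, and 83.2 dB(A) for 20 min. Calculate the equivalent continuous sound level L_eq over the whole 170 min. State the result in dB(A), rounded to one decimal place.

80.3 dB(A)

The energy average is taken in the linear domain: L_eq = 10·log₁₀[(Σ tᵢ·10^(Lᵢ/10))/T], T = 170 min.
Σ tᵢ·10^(Lᵢ/10) = 60·10^(78.3/10) + 60·10^(81.7/10) + 30·10^(76.1/10) + 20·10^(83.2/10) = 1.833e+10.
L_eq = 10·log₁₀(1.833e+10/170) = 80.33 dB(A).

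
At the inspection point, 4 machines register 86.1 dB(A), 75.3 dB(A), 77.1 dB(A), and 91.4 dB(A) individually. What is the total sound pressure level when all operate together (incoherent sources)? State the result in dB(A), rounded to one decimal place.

92.7 dB(A)

Incoherent sources combine by intensity addition: L_total = 10·log₁₀(Σ 10^(L_i/10)).
Σ 10^(L/10) = 10^(86.1/10) + 10^(75.3/10) + 10^(77.1/10) + 10^(91.4/10) = 1.873e+09.
L_total = 10·log₁₀(1.873e+09) = 92.73 dB(A).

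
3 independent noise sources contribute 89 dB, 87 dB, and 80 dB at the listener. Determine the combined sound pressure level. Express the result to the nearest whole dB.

For uncorrelated sources the intensities add, so convert each level to linear form, sum, and take 10·log₁₀ of the total.
Σ 10^(L/10) = 10^(89/10) + 10^(87/10) + 10^(80/10) = 1.396e+09.
L_total = 10·log₁₀(1.396e+09) = 91.45 dB.

91 dB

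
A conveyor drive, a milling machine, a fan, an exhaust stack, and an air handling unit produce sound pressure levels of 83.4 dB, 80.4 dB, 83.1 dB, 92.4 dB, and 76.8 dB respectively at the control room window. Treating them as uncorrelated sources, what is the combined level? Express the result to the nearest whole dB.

For uncorrelated sources the intensities add, so convert each level to linear form, sum, and take 10·log₁₀ of the total.
Σ 10^(L/10) = 10^(83.4/10) + 10^(80.4/10) + 10^(83.1/10) + 10^(92.4/10) + 10^(76.8/10) = 2.318e+09.
L_total = 10·log₁₀(2.318e+09) = 93.65 dB.

94 dB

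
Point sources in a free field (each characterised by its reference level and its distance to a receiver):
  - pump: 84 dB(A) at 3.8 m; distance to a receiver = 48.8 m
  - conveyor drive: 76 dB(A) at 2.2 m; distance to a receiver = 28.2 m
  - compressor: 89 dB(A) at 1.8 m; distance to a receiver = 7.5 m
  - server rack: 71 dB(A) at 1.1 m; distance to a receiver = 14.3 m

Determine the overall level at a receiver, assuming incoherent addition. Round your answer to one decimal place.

Apply inverse-square spreading to bring every level to the receiver, then sum 10^(L/10).
pump: 84 − 20·log₁₀(48.8/3.8) = 84 − 22.17 = 61.83 dB(A).
conveyor drive: 76 − 20·log₁₀(28.2/2.2) = 76 − 22.16 = 53.84 dB(A).
compressor: 89 − 20·log₁₀(7.5/1.8) = 89 − 12.40 = 76.60 dB(A).
server rack: 71 − 20·log₁₀(14.3/1.1) = 71 − 22.28 = 48.72 dB(A).
Σ 10^(L/10) = 4.759e+07 → L_total = 10·log₁₀(4.759e+07) = 76.78 dB(A).

76.8 dB(A)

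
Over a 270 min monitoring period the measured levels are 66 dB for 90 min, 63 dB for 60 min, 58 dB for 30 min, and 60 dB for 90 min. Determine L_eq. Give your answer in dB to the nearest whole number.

63 dB

L_eq = 10·log₁₀[(1/T)·Σ tᵢ·10^(Lᵢ/10)] with T = 270 min.
Σ tᵢ·10^(Lᵢ/10) = 90·10^(66/10) + 60·10^(63/10) + 30·10^(58/10) + 90·10^(60/10) = 5.869e+08.
L_eq = 10·log₁₀(5.869e+08/270) = 63.37 dB.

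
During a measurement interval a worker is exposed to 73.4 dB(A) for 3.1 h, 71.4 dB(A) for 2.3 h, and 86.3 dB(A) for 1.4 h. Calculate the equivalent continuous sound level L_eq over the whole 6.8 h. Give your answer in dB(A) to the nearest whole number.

80 dB(A)

L_eq = 10·log₁₀[(1/T)·Σ tᵢ·10^(Lᵢ/10)] with T = 6.8 h.
Σ tᵢ·10^(Lᵢ/10) = 3.1·10^(73.4/10) + 2.3·10^(71.4/10) + 1.4·10^(86.3/10) = 6.968e+08.
L_eq = 10·log₁₀(6.968e+08/6.8) = 80.11 dB(A).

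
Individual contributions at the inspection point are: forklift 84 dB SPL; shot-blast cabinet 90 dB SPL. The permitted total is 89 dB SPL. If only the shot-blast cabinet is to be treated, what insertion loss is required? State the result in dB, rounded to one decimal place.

2.7 dB

Everything except the shot-blast cabinet sums to 10^(84/10) = 2.512e+08 in linear terms, 84.00 dB SPL.
To meet 89 dB SPL overall, the treated shot-blast cabinet may contribute at most 10^(89/10) − 2.512e+08 = 5.431e+08, i.e. 87.35 dB SPL.
So the shot-blast cabinet must be reduced from 90 to 87.35 dB SPL: IL = 2.65 dB.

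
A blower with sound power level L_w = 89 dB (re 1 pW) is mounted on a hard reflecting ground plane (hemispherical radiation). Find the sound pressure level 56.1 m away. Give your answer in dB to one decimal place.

L_p = L_w − 10·log₁₀(2π·r²) with r = 56.1 m.
2π·r² = 1.977e+04 m², 10·log₁₀ of that is 42.961 dB.
L_p = 89 − 42.961 = 46.04 dB.

46.0 dB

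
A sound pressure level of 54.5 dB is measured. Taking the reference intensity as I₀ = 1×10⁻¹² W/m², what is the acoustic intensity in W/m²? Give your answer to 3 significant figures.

2.82e-07 W/m²

I/I₀ = 10^(54.5/10) = 2.818e+05, so I = 2.818e+05 × 10⁻¹² W/m².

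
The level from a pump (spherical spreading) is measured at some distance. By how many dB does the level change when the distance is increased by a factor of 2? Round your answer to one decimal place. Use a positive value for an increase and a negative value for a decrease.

Point-source spreading: ΔL = −20·log₁₀(r₂/r₁).
ΔL = −20·log₁₀(2) = -6.02 dB.

-6.0 dB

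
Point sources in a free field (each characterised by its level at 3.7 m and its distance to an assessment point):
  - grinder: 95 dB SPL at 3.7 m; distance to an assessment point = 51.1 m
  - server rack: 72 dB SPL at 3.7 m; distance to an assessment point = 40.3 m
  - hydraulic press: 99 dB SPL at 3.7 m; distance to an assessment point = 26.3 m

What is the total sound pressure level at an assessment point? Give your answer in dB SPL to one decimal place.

82.4 dB SPL

First find each source's level at the receiver (point-source: −20·log₁₀(r/r_ref)), then combine on an intensity basis.
grinder: 95 − 20·log₁₀(51.1/3.7) = 95 − 22.80 = 72.20 dB SPL.
server rack: 72 − 20·log₁₀(40.3/3.7) = 72 − 20.74 = 51.26 dB SPL.
hydraulic press: 99 − 20·log₁₀(26.3/3.7) = 99 − 17.04 = 81.96 dB SPL.
Σ 10^(L/10) = 1.739e+08 → L_total = 10·log₁₀(1.739e+08) = 82.40 dB SPL.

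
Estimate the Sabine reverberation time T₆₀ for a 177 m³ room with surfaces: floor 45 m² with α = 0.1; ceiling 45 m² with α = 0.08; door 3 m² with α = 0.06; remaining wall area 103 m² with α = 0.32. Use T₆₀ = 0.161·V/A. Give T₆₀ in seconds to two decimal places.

Summing Sᵢαᵢ: 45·0.1 + 45·0.08 + 3·0.06 + 103·0.32 = 41.24 m².
T₆₀ = 0.161 × 177 / 41.24 = 0.691 s.

0.69 s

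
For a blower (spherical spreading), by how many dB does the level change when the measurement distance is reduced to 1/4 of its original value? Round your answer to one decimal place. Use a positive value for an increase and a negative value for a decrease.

+12.0 dB

Point-source spreading: ΔL = −20·log₁₀(r₂/r₁).
ΔL = −20·log₁₀(0.25) = +12.04 dB.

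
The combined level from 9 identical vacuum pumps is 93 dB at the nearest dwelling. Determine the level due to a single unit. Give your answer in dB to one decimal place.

83.5 dB

Dividing the total intensity by 9 lowers the level by 10·log₁₀ 9 = 9.542 dB: L₁ = 93 − 9.542.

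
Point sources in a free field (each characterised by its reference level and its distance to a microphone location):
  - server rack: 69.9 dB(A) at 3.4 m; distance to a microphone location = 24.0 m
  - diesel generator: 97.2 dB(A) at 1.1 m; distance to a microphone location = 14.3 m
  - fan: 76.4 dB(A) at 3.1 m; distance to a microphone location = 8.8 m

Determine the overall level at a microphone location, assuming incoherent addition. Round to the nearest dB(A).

76 dB(A)

Apply inverse-square spreading to bring every level to the receiver, then sum 10^(L/10).
server rack: 69.9 − 20·log₁₀(24.0/3.4) = 69.9 − 16.97 = 52.93 dB(A).
diesel generator: 97.2 − 20·log₁₀(14.3/1.1) = 97.2 − 22.28 = 74.92 dB(A).
fan: 76.4 − 20·log₁₀(8.8/3.1) = 76.4 − 9.06 = 67.34 dB(A).
Σ 10^(L/10) = 3.667e+07 → L_total = 10·log₁₀(3.667e+07) = 75.64 dB(A).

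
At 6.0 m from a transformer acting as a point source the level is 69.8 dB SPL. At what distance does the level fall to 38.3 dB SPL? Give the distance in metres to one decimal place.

225.5 m

For a point source L₁ − L₂ = 20·log₁₀(r₂/r₁), so r₂ = r₁·10^((L₁−L₂)/20).
r₂ = 6.0·10^((69.8−38.3)/20) = 6.0·10^(31.5/20) = 225.50 m.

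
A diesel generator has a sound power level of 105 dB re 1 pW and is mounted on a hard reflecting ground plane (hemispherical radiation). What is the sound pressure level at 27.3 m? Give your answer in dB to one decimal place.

The power spreads over a hemisphere of area 2π·r², so L_p = L_w − 10·log₁₀(2π·r²).
2π·r² = 4683 m², 10·log₁₀ of that is 36.705 dB.
L_p = 105 − 36.705 = 68.29 dB.

68.3 dB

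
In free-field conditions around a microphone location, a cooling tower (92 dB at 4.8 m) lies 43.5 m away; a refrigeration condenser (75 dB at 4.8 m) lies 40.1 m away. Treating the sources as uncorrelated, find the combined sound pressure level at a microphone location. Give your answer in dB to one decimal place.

73.0 dB

Apply inverse-square spreading to bring every level to the receiver, then sum 10^(L/10).
cooling tower: 92 − 20·log₁₀(43.5/4.8) = 92 − 19.14 = 72.86 dB.
refrigeration condenser: 75 − 20·log₁₀(40.1/4.8) = 75 − 18.44 = 56.56 dB.
Σ 10^(L/10) = 1.975e+07 → L_total = 10·log₁₀(1.975e+07) = 72.96 dB.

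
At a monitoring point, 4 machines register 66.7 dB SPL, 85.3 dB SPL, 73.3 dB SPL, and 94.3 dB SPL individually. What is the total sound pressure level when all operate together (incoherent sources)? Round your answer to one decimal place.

94.9 dB SPL

Incoherent sources combine by intensity addition: L_total = 10·log₁₀(Σ 10^(L_i/10)).
Σ 10^(L/10) = 10^(66.7/10) + 10^(85.3/10) + 10^(73.3/10) + 10^(94.3/10) = 3.056e+09.
L_total = 10·log₁₀(3.056e+09) = 94.85 dB SPL.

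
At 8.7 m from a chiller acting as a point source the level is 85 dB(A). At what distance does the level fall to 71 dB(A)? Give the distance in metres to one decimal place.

43.6 m

Point-source spreading drops the level by 20·log₁₀(r₂/r₁); inverting, r₂/r₁ = 10^(ΔL/20).
r₂ = 8.7·10^((85−71)/20) = 8.7·10^(14.0/20) = 43.60 m.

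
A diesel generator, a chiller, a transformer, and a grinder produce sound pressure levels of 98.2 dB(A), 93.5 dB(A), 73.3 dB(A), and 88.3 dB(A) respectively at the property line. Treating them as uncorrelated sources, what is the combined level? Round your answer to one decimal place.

Incoherent sources combine by intensity addition: L_total = 10·log₁₀(Σ 10^(L_i/10)).
Σ 10^(L/10) = 10^(98.2/10) + 10^(93.5/10) + 10^(73.3/10) + 10^(88.3/10) = 9.543e+09.
L_total = 10·log₁₀(9.543e+09) = 99.80 dB(A).

99.8 dB(A)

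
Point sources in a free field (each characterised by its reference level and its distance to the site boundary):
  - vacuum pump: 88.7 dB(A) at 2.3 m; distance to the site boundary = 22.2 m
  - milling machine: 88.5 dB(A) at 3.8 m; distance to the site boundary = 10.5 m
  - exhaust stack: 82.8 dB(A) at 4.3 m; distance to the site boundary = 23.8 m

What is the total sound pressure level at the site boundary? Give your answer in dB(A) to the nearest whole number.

First find each source's level at the receiver (point-source: −20·log₁₀(r/r_ref)), then combine on an intensity basis.
vacuum pump: 88.7 − 20·log₁₀(22.2/2.3) = 88.7 − 19.69 = 69.01 dB(A).
milling machine: 88.5 − 20·log₁₀(10.5/3.8) = 88.5 − 8.83 = 79.67 dB(A).
exhaust stack: 82.8 − 20·log₁₀(23.8/4.3) = 82.8 − 14.86 = 67.94 dB(A).
Σ 10^(L/10) = 1.069e+08 → L_total = 10·log₁₀(1.069e+08) = 80.29 dB(A).

80 dB(A)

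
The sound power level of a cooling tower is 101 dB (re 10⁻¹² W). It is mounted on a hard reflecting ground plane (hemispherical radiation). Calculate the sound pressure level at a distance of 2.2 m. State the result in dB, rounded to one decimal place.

86.2 dB

The power spreads over a hemisphere of area 2π·r², so L_p = L_w − 10·log₁₀(2π·r²).
2π·r² = 30.41 m², 10·log₁₀ of that is 14.830 dB.
L_p = 101 − 14.830 = 86.17 dB.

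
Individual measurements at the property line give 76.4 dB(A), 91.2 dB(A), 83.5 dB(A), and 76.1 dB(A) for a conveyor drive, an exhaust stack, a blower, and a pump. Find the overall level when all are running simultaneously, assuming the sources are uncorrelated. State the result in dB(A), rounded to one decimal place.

Incoherent sources combine by intensity addition: L_total = 10·log₁₀(Σ 10^(L_i/10)).
Σ 10^(L/10) = 10^(76.4/10) + 10^(91.2/10) + 10^(83.5/10) + 10^(76.1/10) = 1.627e+09.
L_total = 10·log₁₀(1.627e+09) = 92.11 dB(A).

92.1 dB(A)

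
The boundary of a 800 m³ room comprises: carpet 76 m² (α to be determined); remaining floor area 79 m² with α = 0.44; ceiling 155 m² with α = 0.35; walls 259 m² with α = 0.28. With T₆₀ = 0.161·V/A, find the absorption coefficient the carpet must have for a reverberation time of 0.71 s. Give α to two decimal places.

From T₆₀ = 0.161·V/A, the target T₆₀ = 0.71 s needs A = 0.161·800/0.71 = 181.41 m².
Absorption from the other surfaces = 79·0.44 + 155·0.35 + 259·0.28 = 161.53 m², so the carpet must supply 19.88 m² over 76 m².
α = 19.88/76 = 0.262.

0.26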